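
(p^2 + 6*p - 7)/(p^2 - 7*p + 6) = (p + 7)/(p - 6)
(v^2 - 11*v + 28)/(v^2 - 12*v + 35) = (v - 4)/(v - 5)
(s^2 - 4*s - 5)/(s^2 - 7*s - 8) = (s - 5)/(s - 8)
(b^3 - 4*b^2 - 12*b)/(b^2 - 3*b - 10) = b*(b - 6)/(b - 5)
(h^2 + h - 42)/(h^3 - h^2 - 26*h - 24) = (h + 7)/(h^2 + 5*h + 4)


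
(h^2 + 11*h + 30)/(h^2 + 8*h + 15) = (h + 6)/(h + 3)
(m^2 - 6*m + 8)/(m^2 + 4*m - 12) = (m - 4)/(m + 6)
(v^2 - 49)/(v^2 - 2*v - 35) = (v + 7)/(v + 5)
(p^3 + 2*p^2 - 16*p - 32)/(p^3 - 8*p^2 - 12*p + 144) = (p^2 - 2*p - 8)/(p^2 - 12*p + 36)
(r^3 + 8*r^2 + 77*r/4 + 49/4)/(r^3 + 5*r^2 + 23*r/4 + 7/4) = (2*r + 7)/(2*r + 1)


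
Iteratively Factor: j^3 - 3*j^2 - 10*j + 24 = (j - 4)*(j^2 + j - 6) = (j - 4)*(j - 2)*(j + 3)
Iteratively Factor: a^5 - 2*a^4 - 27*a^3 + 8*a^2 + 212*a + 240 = (a + 2)*(a^4 - 4*a^3 - 19*a^2 + 46*a + 120) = (a + 2)^2*(a^3 - 6*a^2 - 7*a + 60) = (a + 2)^2*(a + 3)*(a^2 - 9*a + 20) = (a - 5)*(a + 2)^2*(a + 3)*(a - 4)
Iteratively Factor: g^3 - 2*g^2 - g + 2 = (g - 1)*(g^2 - g - 2) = (g - 2)*(g - 1)*(g + 1)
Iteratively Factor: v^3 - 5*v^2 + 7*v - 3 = (v - 3)*(v^2 - 2*v + 1) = (v - 3)*(v - 1)*(v - 1)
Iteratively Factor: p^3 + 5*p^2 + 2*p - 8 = (p + 4)*(p^2 + p - 2) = (p + 2)*(p + 4)*(p - 1)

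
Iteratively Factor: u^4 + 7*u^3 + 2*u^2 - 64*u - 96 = (u - 3)*(u^3 + 10*u^2 + 32*u + 32) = (u - 3)*(u + 4)*(u^2 + 6*u + 8) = (u - 3)*(u + 4)^2*(u + 2)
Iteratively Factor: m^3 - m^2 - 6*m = (m)*(m^2 - m - 6) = m*(m + 2)*(m - 3)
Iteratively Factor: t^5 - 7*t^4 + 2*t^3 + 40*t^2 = (t)*(t^4 - 7*t^3 + 2*t^2 + 40*t) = t*(t + 2)*(t^3 - 9*t^2 + 20*t) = t^2*(t + 2)*(t^2 - 9*t + 20) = t^2*(t - 5)*(t + 2)*(t - 4)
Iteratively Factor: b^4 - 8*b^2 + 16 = (b + 2)*(b^3 - 2*b^2 - 4*b + 8) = (b - 2)*(b + 2)*(b^2 - 4) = (b - 2)*(b + 2)^2*(b - 2)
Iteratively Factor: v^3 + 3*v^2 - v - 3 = (v - 1)*(v^2 + 4*v + 3) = (v - 1)*(v + 3)*(v + 1)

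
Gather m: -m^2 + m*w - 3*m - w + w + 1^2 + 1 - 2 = -m^2 + m*(w - 3)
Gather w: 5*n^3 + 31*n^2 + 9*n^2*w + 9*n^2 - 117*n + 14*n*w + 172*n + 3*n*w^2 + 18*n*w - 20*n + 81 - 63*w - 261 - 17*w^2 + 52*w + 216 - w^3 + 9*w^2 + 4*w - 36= 5*n^3 + 40*n^2 + 35*n - w^3 + w^2*(3*n - 8) + w*(9*n^2 + 32*n - 7)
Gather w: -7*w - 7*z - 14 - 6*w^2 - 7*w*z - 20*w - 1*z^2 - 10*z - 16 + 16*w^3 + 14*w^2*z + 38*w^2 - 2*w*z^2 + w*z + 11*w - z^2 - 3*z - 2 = 16*w^3 + w^2*(14*z + 32) + w*(-2*z^2 - 6*z - 16) - 2*z^2 - 20*z - 32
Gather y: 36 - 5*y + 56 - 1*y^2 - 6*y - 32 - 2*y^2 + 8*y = -3*y^2 - 3*y + 60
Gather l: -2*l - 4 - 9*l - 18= -11*l - 22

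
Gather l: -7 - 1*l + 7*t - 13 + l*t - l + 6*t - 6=l*(t - 2) + 13*t - 26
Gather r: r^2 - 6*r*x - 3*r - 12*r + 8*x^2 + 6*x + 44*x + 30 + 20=r^2 + r*(-6*x - 15) + 8*x^2 + 50*x + 50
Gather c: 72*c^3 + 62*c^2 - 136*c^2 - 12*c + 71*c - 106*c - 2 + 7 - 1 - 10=72*c^3 - 74*c^2 - 47*c - 6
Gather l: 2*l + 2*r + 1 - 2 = 2*l + 2*r - 1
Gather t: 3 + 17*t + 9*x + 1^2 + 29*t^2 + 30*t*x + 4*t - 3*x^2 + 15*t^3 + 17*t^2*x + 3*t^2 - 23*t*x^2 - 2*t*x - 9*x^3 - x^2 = 15*t^3 + t^2*(17*x + 32) + t*(-23*x^2 + 28*x + 21) - 9*x^3 - 4*x^2 + 9*x + 4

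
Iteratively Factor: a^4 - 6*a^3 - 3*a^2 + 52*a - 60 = (a - 5)*(a^3 - a^2 - 8*a + 12) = (a - 5)*(a - 2)*(a^2 + a - 6) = (a - 5)*(a - 2)^2*(a + 3)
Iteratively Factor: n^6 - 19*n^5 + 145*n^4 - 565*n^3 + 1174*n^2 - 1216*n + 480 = (n - 1)*(n^5 - 18*n^4 + 127*n^3 - 438*n^2 + 736*n - 480) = (n - 4)*(n - 1)*(n^4 - 14*n^3 + 71*n^2 - 154*n + 120) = (n - 4)^2*(n - 1)*(n^3 - 10*n^2 + 31*n - 30) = (n - 4)^2*(n - 2)*(n - 1)*(n^2 - 8*n + 15) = (n - 5)*(n - 4)^2*(n - 2)*(n - 1)*(n - 3)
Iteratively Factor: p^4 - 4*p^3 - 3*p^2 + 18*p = (p + 2)*(p^3 - 6*p^2 + 9*p) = p*(p + 2)*(p^2 - 6*p + 9) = p*(p - 3)*(p + 2)*(p - 3)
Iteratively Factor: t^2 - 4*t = (t - 4)*(t)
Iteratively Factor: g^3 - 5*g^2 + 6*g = (g)*(g^2 - 5*g + 6) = g*(g - 3)*(g - 2)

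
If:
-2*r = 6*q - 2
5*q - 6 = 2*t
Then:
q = 2*t/5 + 6/5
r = -6*t/5 - 13/5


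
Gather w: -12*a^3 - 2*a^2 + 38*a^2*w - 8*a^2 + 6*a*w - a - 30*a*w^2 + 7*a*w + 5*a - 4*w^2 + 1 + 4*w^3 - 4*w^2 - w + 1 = -12*a^3 - 10*a^2 + 4*a + 4*w^3 + w^2*(-30*a - 8) + w*(38*a^2 + 13*a - 1) + 2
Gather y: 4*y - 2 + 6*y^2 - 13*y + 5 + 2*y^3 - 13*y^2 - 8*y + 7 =2*y^3 - 7*y^2 - 17*y + 10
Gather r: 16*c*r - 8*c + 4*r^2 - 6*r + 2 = -8*c + 4*r^2 + r*(16*c - 6) + 2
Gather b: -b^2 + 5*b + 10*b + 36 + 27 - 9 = -b^2 + 15*b + 54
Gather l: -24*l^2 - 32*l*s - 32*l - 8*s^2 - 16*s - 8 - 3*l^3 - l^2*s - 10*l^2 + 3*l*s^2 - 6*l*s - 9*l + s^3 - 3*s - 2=-3*l^3 + l^2*(-s - 34) + l*(3*s^2 - 38*s - 41) + s^3 - 8*s^2 - 19*s - 10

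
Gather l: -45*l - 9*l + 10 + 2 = 12 - 54*l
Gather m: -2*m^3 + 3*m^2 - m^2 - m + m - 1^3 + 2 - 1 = -2*m^3 + 2*m^2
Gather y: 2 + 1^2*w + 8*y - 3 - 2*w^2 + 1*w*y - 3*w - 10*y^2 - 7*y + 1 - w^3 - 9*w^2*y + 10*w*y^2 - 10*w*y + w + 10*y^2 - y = -w^3 - 2*w^2 + 10*w*y^2 - w + y*(-9*w^2 - 9*w)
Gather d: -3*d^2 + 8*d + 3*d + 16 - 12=-3*d^2 + 11*d + 4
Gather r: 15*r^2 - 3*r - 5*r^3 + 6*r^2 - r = -5*r^3 + 21*r^2 - 4*r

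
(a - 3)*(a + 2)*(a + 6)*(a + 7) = a^4 + 12*a^3 + 23*a^2 - 120*a - 252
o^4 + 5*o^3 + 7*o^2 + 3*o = o*(o + 1)^2*(o + 3)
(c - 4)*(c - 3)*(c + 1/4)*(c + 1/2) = c^4 - 25*c^3/4 + 55*c^2/8 + 65*c/8 + 3/2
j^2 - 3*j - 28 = (j - 7)*(j + 4)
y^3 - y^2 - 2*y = y*(y - 2)*(y + 1)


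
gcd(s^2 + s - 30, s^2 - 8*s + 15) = s - 5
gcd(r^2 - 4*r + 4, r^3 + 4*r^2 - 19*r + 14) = r - 2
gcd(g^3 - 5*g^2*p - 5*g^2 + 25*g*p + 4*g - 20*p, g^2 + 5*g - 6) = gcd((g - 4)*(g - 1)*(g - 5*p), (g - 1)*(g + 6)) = g - 1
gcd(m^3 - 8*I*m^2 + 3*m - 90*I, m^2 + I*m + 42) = m - 6*I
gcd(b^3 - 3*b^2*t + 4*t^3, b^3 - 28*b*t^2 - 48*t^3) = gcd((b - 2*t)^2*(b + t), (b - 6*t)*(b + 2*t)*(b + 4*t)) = 1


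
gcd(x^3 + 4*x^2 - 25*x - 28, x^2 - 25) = 1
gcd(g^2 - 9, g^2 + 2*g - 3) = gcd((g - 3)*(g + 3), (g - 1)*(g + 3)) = g + 3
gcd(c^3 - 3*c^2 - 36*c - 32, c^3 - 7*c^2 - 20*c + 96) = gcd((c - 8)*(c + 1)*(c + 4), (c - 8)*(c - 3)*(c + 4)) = c^2 - 4*c - 32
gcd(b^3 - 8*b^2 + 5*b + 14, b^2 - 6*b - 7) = b^2 - 6*b - 7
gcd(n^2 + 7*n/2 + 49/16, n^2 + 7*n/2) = 1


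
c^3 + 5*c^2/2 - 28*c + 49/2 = (c - 7/2)*(c - 1)*(c + 7)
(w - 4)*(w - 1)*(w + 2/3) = w^3 - 13*w^2/3 + 2*w/3 + 8/3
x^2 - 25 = (x - 5)*(x + 5)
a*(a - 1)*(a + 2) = a^3 + a^2 - 2*a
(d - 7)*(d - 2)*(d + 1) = d^3 - 8*d^2 + 5*d + 14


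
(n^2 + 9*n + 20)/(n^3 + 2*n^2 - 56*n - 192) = (n + 5)/(n^2 - 2*n - 48)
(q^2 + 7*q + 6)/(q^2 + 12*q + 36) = (q + 1)/(q + 6)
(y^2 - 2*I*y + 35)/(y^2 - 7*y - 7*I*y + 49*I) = (y + 5*I)/(y - 7)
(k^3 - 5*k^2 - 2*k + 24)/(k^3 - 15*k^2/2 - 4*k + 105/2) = 2*(k^2 - 2*k - 8)/(2*k^2 - 9*k - 35)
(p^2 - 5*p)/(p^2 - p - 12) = p*(5 - p)/(-p^2 + p + 12)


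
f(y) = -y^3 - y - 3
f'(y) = -3*y^2 - 1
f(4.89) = -124.82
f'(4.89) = -72.74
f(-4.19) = 74.75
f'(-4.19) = -53.67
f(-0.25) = -2.73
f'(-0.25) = -1.19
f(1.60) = -8.70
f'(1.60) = -8.68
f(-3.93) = 61.63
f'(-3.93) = -47.33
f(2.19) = -15.69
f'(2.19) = -15.39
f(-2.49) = 14.93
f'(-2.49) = -19.60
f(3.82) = -62.56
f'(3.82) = -44.78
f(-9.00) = 735.00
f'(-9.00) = -244.00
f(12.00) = -1743.00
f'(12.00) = -433.00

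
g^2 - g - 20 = (g - 5)*(g + 4)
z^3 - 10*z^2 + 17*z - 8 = (z - 8)*(z - 1)^2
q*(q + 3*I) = q^2 + 3*I*q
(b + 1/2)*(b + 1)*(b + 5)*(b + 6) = b^4 + 25*b^3/2 + 47*b^2 + 101*b/2 + 15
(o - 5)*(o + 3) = o^2 - 2*o - 15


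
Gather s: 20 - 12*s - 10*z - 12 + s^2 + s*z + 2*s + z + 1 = s^2 + s*(z - 10) - 9*z + 9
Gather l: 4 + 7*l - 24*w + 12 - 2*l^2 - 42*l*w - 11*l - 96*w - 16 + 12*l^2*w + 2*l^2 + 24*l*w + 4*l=12*l^2*w - 18*l*w - 120*w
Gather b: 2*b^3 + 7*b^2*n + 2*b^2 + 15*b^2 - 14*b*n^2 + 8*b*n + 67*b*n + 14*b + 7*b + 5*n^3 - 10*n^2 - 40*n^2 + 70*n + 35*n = 2*b^3 + b^2*(7*n + 17) + b*(-14*n^2 + 75*n + 21) + 5*n^3 - 50*n^2 + 105*n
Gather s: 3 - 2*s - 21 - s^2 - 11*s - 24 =-s^2 - 13*s - 42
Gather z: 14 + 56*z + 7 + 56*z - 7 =112*z + 14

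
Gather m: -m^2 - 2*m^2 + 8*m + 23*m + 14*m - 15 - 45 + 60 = -3*m^2 + 45*m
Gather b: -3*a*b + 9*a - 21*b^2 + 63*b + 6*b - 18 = 9*a - 21*b^2 + b*(69 - 3*a) - 18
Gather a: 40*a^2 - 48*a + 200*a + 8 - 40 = 40*a^2 + 152*a - 32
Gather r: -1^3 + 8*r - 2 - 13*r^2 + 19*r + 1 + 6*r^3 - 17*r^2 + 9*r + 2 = 6*r^3 - 30*r^2 + 36*r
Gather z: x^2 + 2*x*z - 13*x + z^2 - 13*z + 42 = x^2 - 13*x + z^2 + z*(2*x - 13) + 42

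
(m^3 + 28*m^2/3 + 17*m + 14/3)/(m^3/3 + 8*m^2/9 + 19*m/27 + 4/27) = 9*(m^2 + 9*m + 14)/(3*m^2 + 7*m + 4)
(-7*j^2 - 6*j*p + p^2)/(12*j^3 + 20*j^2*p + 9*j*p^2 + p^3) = (-7*j + p)/(12*j^2 + 8*j*p + p^2)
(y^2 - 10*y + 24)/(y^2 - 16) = (y - 6)/(y + 4)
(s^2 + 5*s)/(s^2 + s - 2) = s*(s + 5)/(s^2 + s - 2)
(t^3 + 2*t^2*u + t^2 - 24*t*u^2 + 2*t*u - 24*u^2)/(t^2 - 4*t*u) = t + 6*u + 1 + 6*u/t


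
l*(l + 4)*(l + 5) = l^3 + 9*l^2 + 20*l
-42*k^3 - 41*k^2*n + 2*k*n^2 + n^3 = (-6*k + n)*(k + n)*(7*k + n)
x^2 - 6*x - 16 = (x - 8)*(x + 2)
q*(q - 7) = q^2 - 7*q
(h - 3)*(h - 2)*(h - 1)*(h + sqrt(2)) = h^4 - 6*h^3 + sqrt(2)*h^3 - 6*sqrt(2)*h^2 + 11*h^2 - 6*h + 11*sqrt(2)*h - 6*sqrt(2)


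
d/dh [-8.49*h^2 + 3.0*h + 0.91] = 3.0 - 16.98*h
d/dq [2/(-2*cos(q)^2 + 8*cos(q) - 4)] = 2*(2 - cos(q))*sin(q)/(cos(q)^2 - 4*cos(q) + 2)^2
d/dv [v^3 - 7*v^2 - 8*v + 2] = 3*v^2 - 14*v - 8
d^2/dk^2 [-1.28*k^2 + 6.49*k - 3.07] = -2.56000000000000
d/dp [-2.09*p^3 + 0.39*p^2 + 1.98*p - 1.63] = -6.27*p^2 + 0.78*p + 1.98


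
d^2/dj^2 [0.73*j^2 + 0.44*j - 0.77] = 1.46000000000000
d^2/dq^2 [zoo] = 0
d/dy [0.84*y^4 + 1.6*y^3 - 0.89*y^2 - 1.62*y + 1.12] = 3.36*y^3 + 4.8*y^2 - 1.78*y - 1.62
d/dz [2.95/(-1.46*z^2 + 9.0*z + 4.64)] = (8.614*z - 26.55)/(-1.46*z^2 + 9.0*z + 4.64)^2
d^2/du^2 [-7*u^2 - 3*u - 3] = -14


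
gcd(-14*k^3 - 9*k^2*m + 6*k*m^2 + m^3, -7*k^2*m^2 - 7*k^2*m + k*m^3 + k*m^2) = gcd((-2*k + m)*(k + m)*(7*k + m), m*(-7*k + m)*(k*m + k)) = 1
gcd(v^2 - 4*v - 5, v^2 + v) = v + 1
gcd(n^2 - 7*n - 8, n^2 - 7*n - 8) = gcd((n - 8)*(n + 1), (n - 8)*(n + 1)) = n^2 - 7*n - 8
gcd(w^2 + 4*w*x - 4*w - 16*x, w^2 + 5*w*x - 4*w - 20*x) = w - 4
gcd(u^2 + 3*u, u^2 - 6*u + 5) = 1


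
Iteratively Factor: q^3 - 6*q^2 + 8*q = (q)*(q^2 - 6*q + 8) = q*(q - 4)*(q - 2)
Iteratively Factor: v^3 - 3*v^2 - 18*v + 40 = (v + 4)*(v^2 - 7*v + 10) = (v - 2)*(v + 4)*(v - 5)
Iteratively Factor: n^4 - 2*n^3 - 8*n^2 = (n - 4)*(n^3 + 2*n^2) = n*(n - 4)*(n^2 + 2*n) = n^2*(n - 4)*(n + 2)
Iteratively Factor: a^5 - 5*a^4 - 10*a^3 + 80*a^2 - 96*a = (a + 4)*(a^4 - 9*a^3 + 26*a^2 - 24*a) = (a - 4)*(a + 4)*(a^3 - 5*a^2 + 6*a) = (a - 4)*(a - 3)*(a + 4)*(a^2 - 2*a) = a*(a - 4)*(a - 3)*(a + 4)*(a - 2)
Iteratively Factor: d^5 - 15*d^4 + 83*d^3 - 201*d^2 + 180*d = (d - 3)*(d^4 - 12*d^3 + 47*d^2 - 60*d) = (d - 3)^2*(d^3 - 9*d^2 + 20*d) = (d - 5)*(d - 3)^2*(d^2 - 4*d) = d*(d - 5)*(d - 3)^2*(d - 4)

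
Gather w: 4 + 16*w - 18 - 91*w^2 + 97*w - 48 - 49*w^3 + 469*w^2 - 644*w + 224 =-49*w^3 + 378*w^2 - 531*w + 162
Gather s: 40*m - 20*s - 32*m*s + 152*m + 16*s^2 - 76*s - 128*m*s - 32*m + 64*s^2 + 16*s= 160*m + 80*s^2 + s*(-160*m - 80)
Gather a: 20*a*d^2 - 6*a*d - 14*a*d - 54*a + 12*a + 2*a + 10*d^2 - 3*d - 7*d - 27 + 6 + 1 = a*(20*d^2 - 20*d - 40) + 10*d^2 - 10*d - 20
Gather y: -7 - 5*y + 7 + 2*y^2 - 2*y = 2*y^2 - 7*y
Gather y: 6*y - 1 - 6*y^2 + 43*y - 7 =-6*y^2 + 49*y - 8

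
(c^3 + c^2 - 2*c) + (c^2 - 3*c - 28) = c^3 + 2*c^2 - 5*c - 28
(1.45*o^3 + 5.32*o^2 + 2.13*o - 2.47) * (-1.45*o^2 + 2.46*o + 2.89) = -2.1025*o^5 - 4.147*o^4 + 14.1892*o^3 + 24.1961*o^2 + 0.0795000000000003*o - 7.1383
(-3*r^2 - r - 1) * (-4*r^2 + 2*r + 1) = 12*r^4 - 2*r^3 - r^2 - 3*r - 1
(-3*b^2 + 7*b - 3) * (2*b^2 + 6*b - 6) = -6*b^4 - 4*b^3 + 54*b^2 - 60*b + 18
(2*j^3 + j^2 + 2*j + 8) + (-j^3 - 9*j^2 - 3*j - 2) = j^3 - 8*j^2 - j + 6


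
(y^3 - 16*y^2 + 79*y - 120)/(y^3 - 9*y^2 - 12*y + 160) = (y - 3)/(y + 4)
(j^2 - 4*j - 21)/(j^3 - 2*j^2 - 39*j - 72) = (j - 7)/(j^2 - 5*j - 24)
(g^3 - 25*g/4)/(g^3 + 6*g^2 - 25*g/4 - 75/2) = g/(g + 6)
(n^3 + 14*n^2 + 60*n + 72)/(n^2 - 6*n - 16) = (n^2 + 12*n + 36)/(n - 8)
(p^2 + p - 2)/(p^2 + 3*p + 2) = (p - 1)/(p + 1)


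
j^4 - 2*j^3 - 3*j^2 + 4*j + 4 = (j - 2)^2*(j + 1)^2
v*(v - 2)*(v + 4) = v^3 + 2*v^2 - 8*v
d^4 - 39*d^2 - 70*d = d*(d - 7)*(d + 2)*(d + 5)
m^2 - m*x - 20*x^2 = (m - 5*x)*(m + 4*x)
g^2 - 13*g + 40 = (g - 8)*(g - 5)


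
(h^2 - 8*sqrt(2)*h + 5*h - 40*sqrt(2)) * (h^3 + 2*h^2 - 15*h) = h^5 - 8*sqrt(2)*h^4 + 7*h^4 - 56*sqrt(2)*h^3 - 5*h^3 - 75*h^2 + 40*sqrt(2)*h^2 + 600*sqrt(2)*h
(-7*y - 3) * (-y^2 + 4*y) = 7*y^3 - 25*y^2 - 12*y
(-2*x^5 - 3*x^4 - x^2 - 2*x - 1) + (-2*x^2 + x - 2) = -2*x^5 - 3*x^4 - 3*x^2 - x - 3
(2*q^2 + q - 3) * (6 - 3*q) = -6*q^3 + 9*q^2 + 15*q - 18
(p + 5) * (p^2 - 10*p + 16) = p^3 - 5*p^2 - 34*p + 80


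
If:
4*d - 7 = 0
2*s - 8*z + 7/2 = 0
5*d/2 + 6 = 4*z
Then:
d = 7/4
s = 69/8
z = 83/32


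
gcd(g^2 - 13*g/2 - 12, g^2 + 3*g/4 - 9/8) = g + 3/2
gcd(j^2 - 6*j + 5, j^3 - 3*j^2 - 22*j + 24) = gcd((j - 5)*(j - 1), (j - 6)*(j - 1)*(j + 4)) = j - 1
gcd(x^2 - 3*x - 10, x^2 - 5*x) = x - 5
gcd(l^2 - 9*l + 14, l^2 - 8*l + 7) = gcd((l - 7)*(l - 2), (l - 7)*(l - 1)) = l - 7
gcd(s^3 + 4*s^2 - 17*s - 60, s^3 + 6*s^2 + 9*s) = s + 3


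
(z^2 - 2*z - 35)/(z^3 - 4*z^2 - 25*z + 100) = (z - 7)/(z^2 - 9*z + 20)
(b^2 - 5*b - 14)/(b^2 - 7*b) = (b + 2)/b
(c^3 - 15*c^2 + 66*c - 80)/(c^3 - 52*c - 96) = (c^2 - 7*c + 10)/(c^2 + 8*c + 12)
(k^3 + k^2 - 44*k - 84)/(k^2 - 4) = (k^2 - k - 42)/(k - 2)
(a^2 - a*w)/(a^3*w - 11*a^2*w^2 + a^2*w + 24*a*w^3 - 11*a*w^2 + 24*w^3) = a*(a - w)/(w*(a^3 - 11*a^2*w + a^2 + 24*a*w^2 - 11*a*w + 24*w^2))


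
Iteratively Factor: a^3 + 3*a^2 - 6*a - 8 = (a + 4)*(a^2 - a - 2) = (a - 2)*(a + 4)*(a + 1)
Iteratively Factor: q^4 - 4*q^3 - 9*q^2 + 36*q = (q)*(q^3 - 4*q^2 - 9*q + 36) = q*(q - 3)*(q^2 - q - 12) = q*(q - 4)*(q - 3)*(q + 3)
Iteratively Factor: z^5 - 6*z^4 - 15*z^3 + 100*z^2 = (z - 5)*(z^4 - z^3 - 20*z^2) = (z - 5)*(z + 4)*(z^3 - 5*z^2) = (z - 5)^2*(z + 4)*(z^2) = z*(z - 5)^2*(z + 4)*(z)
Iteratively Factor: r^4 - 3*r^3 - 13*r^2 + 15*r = (r + 3)*(r^3 - 6*r^2 + 5*r) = (r - 1)*(r + 3)*(r^2 - 5*r) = r*(r - 1)*(r + 3)*(r - 5)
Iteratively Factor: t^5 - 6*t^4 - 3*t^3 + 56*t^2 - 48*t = (t + 3)*(t^4 - 9*t^3 + 24*t^2 - 16*t) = (t - 1)*(t + 3)*(t^3 - 8*t^2 + 16*t) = (t - 4)*(t - 1)*(t + 3)*(t^2 - 4*t) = (t - 4)^2*(t - 1)*(t + 3)*(t)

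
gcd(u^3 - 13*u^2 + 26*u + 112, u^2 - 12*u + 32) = u - 8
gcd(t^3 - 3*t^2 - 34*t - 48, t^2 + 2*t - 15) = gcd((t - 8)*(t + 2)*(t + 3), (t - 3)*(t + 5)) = 1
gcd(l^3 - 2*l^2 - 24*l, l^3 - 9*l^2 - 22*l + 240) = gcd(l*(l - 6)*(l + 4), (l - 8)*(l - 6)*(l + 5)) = l - 6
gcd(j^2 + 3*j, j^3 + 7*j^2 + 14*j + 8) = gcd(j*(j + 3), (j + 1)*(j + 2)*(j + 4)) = 1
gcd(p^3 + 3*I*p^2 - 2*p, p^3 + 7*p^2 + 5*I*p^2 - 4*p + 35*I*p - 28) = p + I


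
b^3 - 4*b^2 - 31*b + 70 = (b - 7)*(b - 2)*(b + 5)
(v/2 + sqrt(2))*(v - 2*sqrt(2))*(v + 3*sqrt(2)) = v^3/2 + 3*sqrt(2)*v^2/2 - 4*v - 12*sqrt(2)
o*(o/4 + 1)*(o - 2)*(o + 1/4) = o^4/4 + 9*o^3/16 - 15*o^2/8 - o/2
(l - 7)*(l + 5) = l^2 - 2*l - 35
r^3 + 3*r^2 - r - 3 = (r - 1)*(r + 1)*(r + 3)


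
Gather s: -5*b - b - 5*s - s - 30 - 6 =-6*b - 6*s - 36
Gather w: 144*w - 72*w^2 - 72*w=-72*w^2 + 72*w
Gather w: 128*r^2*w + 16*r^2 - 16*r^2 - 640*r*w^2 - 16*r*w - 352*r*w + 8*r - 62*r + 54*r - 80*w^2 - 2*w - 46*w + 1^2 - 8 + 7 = w^2*(-640*r - 80) + w*(128*r^2 - 368*r - 48)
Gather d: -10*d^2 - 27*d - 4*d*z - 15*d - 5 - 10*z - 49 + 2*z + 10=-10*d^2 + d*(-4*z - 42) - 8*z - 44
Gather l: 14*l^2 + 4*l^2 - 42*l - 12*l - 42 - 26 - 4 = 18*l^2 - 54*l - 72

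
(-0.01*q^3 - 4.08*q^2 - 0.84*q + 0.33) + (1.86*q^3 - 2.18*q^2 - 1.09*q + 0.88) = 1.85*q^3 - 6.26*q^2 - 1.93*q + 1.21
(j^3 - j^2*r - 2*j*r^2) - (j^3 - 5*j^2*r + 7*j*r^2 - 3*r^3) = 4*j^2*r - 9*j*r^2 + 3*r^3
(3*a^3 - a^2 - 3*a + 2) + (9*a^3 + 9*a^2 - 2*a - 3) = 12*a^3 + 8*a^2 - 5*a - 1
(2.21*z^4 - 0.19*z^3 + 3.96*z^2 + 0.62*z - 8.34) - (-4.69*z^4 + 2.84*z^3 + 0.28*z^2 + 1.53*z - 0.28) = 6.9*z^4 - 3.03*z^3 + 3.68*z^2 - 0.91*z - 8.06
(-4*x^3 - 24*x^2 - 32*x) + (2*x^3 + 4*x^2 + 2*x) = -2*x^3 - 20*x^2 - 30*x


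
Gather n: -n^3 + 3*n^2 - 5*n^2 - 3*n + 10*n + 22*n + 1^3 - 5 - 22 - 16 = -n^3 - 2*n^2 + 29*n - 42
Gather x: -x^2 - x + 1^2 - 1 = -x^2 - x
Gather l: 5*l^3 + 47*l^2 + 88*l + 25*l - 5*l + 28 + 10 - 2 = 5*l^3 + 47*l^2 + 108*l + 36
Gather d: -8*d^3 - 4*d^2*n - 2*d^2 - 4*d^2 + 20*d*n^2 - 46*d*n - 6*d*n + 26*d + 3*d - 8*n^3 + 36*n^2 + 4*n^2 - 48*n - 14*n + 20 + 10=-8*d^3 + d^2*(-4*n - 6) + d*(20*n^2 - 52*n + 29) - 8*n^3 + 40*n^2 - 62*n + 30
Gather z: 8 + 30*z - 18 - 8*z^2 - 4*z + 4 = -8*z^2 + 26*z - 6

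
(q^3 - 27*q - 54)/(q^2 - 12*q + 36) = (q^2 + 6*q + 9)/(q - 6)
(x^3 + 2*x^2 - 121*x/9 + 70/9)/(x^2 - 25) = (x^2 - 3*x + 14/9)/(x - 5)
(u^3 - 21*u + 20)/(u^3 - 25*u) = (u^2 - 5*u + 4)/(u*(u - 5))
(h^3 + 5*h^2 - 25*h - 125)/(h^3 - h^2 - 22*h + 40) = (h^2 - 25)/(h^2 - 6*h + 8)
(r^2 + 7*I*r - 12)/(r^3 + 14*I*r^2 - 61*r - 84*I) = 1/(r + 7*I)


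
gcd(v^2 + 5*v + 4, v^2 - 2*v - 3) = v + 1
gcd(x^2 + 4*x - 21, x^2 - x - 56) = x + 7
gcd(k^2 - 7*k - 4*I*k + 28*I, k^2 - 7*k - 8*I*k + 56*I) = k - 7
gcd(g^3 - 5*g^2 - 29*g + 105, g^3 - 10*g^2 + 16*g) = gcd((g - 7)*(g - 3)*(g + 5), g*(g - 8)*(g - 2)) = 1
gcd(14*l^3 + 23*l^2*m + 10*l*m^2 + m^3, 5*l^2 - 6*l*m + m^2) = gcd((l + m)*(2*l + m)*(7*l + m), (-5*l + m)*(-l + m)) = 1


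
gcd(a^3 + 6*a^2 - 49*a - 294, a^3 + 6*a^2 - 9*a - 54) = a + 6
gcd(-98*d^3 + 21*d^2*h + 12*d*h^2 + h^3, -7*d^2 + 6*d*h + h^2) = 7*d + h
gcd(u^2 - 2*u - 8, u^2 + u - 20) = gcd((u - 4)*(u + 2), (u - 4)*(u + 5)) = u - 4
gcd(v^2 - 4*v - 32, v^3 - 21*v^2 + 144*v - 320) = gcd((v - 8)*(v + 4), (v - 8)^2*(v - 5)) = v - 8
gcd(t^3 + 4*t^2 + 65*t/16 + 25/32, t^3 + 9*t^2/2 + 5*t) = t + 5/2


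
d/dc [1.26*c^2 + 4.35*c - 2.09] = 2.52*c + 4.35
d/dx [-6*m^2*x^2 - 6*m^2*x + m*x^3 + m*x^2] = m*(-12*m*x - 6*m + 3*x^2 + 2*x)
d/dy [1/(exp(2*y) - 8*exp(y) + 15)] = 2*(4 - exp(y))*exp(y)/(exp(2*y) - 8*exp(y) + 15)^2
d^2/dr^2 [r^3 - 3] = 6*r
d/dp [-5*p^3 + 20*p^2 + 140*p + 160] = -15*p^2 + 40*p + 140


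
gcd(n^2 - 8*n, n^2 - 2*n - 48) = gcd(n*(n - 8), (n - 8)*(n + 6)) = n - 8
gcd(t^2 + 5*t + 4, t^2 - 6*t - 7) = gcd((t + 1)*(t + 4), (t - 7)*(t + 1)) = t + 1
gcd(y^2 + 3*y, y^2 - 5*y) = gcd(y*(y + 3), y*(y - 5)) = y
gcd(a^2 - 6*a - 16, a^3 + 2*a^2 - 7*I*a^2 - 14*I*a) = a + 2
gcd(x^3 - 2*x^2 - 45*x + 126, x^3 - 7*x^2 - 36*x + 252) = x - 6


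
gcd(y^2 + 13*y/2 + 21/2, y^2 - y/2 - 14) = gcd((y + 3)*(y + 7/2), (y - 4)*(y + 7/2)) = y + 7/2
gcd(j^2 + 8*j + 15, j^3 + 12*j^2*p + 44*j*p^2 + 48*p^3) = 1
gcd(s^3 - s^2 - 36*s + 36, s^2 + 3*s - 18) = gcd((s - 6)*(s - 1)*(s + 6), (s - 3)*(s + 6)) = s + 6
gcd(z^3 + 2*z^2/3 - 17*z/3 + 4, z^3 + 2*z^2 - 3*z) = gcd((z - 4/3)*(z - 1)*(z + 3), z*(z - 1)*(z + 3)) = z^2 + 2*z - 3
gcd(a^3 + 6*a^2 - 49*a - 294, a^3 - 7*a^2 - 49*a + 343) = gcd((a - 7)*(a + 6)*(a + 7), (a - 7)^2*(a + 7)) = a^2 - 49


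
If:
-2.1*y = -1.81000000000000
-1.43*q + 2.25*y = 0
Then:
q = 1.36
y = 0.86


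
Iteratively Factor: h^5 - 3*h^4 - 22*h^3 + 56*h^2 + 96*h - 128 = (h + 4)*(h^4 - 7*h^3 + 6*h^2 + 32*h - 32) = (h - 4)*(h + 4)*(h^3 - 3*h^2 - 6*h + 8) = (h - 4)*(h - 1)*(h + 4)*(h^2 - 2*h - 8) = (h - 4)^2*(h - 1)*(h + 4)*(h + 2)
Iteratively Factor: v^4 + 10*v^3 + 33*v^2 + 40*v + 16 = (v + 4)*(v^3 + 6*v^2 + 9*v + 4) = (v + 1)*(v + 4)*(v^2 + 5*v + 4) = (v + 1)^2*(v + 4)*(v + 4)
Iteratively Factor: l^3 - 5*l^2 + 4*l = (l - 1)*(l^2 - 4*l) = (l - 4)*(l - 1)*(l)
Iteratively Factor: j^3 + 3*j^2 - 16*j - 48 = (j + 3)*(j^2 - 16) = (j - 4)*(j + 3)*(j + 4)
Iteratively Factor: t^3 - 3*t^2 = (t)*(t^2 - 3*t) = t*(t - 3)*(t)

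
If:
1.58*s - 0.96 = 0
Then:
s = 0.61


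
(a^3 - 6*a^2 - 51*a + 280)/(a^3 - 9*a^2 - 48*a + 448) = (a - 5)/(a - 8)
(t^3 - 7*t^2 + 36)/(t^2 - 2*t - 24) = (t^2 - t - 6)/(t + 4)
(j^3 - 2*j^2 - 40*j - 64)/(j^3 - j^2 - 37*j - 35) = (-j^3 + 2*j^2 + 40*j + 64)/(-j^3 + j^2 + 37*j + 35)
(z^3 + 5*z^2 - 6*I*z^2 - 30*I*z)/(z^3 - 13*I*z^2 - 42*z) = (z + 5)/(z - 7*I)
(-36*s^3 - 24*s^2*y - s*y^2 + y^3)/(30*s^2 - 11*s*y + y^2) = (6*s^2 + 5*s*y + y^2)/(-5*s + y)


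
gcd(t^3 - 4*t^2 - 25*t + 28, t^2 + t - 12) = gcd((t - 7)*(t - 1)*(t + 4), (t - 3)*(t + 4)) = t + 4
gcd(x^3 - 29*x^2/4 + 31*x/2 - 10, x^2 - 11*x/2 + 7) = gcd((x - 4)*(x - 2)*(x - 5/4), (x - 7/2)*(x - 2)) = x - 2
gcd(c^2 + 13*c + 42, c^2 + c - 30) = c + 6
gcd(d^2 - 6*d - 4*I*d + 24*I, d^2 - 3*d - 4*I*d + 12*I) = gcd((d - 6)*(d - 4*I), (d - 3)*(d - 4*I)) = d - 4*I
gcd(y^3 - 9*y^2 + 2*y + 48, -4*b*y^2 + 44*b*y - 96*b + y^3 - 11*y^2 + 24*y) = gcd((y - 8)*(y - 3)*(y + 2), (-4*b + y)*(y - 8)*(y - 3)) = y^2 - 11*y + 24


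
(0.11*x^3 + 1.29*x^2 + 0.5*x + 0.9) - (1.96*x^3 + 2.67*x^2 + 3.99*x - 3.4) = -1.85*x^3 - 1.38*x^2 - 3.49*x + 4.3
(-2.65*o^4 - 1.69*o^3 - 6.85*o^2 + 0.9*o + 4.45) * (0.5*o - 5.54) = -1.325*o^5 + 13.836*o^4 + 5.9376*o^3 + 38.399*o^2 - 2.761*o - 24.653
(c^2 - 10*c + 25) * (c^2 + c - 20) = c^4 - 9*c^3 - 5*c^2 + 225*c - 500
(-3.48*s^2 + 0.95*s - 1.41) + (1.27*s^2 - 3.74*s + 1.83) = -2.21*s^2 - 2.79*s + 0.42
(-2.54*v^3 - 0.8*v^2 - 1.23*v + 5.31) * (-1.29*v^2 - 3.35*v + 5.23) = 3.2766*v^5 + 9.541*v^4 - 9.0175*v^3 - 6.9134*v^2 - 24.2214*v + 27.7713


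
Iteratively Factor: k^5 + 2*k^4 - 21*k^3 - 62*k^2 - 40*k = (k + 4)*(k^4 - 2*k^3 - 13*k^2 - 10*k) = (k + 1)*(k + 4)*(k^3 - 3*k^2 - 10*k) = (k - 5)*(k + 1)*(k + 4)*(k^2 + 2*k) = k*(k - 5)*(k + 1)*(k + 4)*(k + 2)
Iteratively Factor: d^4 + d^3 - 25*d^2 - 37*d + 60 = (d + 3)*(d^3 - 2*d^2 - 19*d + 20) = (d + 3)*(d + 4)*(d^2 - 6*d + 5) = (d - 5)*(d + 3)*(d + 4)*(d - 1)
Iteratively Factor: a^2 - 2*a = (a - 2)*(a)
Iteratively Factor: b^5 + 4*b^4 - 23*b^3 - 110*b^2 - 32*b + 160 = (b + 4)*(b^4 - 23*b^2 - 18*b + 40) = (b + 2)*(b + 4)*(b^3 - 2*b^2 - 19*b + 20) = (b - 5)*(b + 2)*(b + 4)*(b^2 + 3*b - 4) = (b - 5)*(b + 2)*(b + 4)^2*(b - 1)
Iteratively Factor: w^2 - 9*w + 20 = (w - 5)*(w - 4)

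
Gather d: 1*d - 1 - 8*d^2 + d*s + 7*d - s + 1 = -8*d^2 + d*(s + 8) - s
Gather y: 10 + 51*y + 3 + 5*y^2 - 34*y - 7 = 5*y^2 + 17*y + 6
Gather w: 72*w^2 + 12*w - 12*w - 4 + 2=72*w^2 - 2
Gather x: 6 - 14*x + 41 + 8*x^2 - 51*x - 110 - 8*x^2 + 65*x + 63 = 0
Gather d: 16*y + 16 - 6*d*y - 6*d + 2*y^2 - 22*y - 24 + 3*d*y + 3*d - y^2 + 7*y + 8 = d*(-3*y - 3) + y^2 + y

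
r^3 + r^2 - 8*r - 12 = (r - 3)*(r + 2)^2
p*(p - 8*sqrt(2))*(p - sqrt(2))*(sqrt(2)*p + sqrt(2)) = sqrt(2)*p^4 - 18*p^3 + sqrt(2)*p^3 - 18*p^2 + 16*sqrt(2)*p^2 + 16*sqrt(2)*p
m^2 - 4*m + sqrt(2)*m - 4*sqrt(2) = (m - 4)*(m + sqrt(2))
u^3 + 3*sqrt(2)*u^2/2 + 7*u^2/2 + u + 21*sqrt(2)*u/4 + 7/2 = (u + 7/2)*(u + sqrt(2)/2)*(u + sqrt(2))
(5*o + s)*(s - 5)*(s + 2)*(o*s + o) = 5*o^2*s^3 - 10*o^2*s^2 - 65*o^2*s - 50*o^2 + o*s^4 - 2*o*s^3 - 13*o*s^2 - 10*o*s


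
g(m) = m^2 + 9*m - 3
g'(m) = 2*m + 9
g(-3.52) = -22.29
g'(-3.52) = 1.96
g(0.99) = 6.89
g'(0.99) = 10.98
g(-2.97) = -20.91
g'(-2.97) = 3.06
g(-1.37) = -13.45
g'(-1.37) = 6.26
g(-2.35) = -18.63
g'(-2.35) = 4.30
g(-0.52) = -7.41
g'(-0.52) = 7.96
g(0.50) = 1.75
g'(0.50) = 10.00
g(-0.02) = -3.18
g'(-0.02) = 8.96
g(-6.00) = -21.00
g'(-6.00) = -3.00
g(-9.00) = -3.00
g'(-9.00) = -9.00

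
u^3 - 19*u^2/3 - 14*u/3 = u*(u - 7)*(u + 2/3)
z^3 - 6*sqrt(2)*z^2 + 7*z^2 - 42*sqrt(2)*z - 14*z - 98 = (z + 7)*(z - 7*sqrt(2))*(z + sqrt(2))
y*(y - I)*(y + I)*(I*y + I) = I*y^4 + I*y^3 + I*y^2 + I*y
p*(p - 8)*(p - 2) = p^3 - 10*p^2 + 16*p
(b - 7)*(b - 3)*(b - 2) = b^3 - 12*b^2 + 41*b - 42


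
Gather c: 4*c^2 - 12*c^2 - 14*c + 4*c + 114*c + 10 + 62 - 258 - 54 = -8*c^2 + 104*c - 240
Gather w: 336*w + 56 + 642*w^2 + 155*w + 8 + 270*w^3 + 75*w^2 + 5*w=270*w^3 + 717*w^2 + 496*w + 64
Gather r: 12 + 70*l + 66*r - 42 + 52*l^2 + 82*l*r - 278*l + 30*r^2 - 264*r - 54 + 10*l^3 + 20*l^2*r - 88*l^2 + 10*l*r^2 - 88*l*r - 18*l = 10*l^3 - 36*l^2 - 226*l + r^2*(10*l + 30) + r*(20*l^2 - 6*l - 198) - 84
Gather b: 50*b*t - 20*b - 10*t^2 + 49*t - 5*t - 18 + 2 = b*(50*t - 20) - 10*t^2 + 44*t - 16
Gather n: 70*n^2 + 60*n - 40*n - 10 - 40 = 70*n^2 + 20*n - 50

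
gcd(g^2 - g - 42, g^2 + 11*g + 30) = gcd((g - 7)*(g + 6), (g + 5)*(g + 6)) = g + 6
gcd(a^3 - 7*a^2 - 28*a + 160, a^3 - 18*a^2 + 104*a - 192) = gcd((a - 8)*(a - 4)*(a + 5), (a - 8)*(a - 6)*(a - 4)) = a^2 - 12*a + 32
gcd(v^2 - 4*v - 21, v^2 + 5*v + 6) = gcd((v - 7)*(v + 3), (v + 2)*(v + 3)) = v + 3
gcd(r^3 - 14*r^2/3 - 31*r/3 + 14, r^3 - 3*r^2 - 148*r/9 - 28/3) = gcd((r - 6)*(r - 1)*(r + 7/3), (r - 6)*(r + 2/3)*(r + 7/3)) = r^2 - 11*r/3 - 14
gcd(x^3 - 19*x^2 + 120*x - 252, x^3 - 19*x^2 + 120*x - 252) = x^3 - 19*x^2 + 120*x - 252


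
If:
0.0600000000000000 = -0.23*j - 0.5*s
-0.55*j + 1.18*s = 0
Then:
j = -0.13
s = -0.06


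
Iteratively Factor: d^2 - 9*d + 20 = (d - 5)*(d - 4)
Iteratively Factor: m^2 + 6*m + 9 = (m + 3)*(m + 3)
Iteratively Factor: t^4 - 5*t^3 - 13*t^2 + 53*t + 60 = (t - 4)*(t^3 - t^2 - 17*t - 15) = (t - 5)*(t - 4)*(t^2 + 4*t + 3) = (t - 5)*(t - 4)*(t + 1)*(t + 3)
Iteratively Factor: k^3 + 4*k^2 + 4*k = (k + 2)*(k^2 + 2*k) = k*(k + 2)*(k + 2)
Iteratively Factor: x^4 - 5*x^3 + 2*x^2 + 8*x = (x)*(x^3 - 5*x^2 + 2*x + 8) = x*(x - 4)*(x^2 - x - 2) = x*(x - 4)*(x - 2)*(x + 1)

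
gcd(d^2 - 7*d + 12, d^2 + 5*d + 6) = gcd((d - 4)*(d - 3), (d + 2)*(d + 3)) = 1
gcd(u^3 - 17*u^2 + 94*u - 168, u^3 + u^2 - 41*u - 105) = u - 7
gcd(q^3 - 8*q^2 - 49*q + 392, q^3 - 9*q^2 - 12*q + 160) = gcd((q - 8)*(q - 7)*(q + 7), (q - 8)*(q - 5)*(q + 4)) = q - 8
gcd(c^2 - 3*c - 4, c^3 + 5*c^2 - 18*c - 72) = c - 4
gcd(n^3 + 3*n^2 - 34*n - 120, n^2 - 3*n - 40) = n + 5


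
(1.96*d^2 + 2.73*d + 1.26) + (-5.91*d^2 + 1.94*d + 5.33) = -3.95*d^2 + 4.67*d + 6.59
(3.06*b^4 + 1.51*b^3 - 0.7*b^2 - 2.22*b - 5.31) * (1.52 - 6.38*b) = -19.5228*b^5 - 4.9826*b^4 + 6.7612*b^3 + 13.0996*b^2 + 30.5034*b - 8.0712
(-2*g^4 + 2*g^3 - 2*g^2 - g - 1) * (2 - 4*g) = 8*g^5 - 12*g^4 + 12*g^3 + 2*g - 2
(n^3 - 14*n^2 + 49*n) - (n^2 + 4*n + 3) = n^3 - 15*n^2 + 45*n - 3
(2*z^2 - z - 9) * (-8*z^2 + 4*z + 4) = -16*z^4 + 16*z^3 + 76*z^2 - 40*z - 36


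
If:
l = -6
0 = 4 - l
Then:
No Solution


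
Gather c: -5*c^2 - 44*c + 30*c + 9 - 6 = -5*c^2 - 14*c + 3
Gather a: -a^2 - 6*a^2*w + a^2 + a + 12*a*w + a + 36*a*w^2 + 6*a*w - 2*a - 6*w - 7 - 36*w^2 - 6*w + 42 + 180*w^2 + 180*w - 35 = -6*a^2*w + a*(36*w^2 + 18*w) + 144*w^2 + 168*w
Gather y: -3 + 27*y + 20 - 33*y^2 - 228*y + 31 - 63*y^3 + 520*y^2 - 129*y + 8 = -63*y^3 + 487*y^2 - 330*y + 56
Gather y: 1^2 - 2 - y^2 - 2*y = -y^2 - 2*y - 1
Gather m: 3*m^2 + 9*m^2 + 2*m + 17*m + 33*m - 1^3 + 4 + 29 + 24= 12*m^2 + 52*m + 56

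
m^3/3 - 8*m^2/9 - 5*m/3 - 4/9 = (m/3 + 1/3)*(m - 4)*(m + 1/3)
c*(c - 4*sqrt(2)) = c^2 - 4*sqrt(2)*c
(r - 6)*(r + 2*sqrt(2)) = r^2 - 6*r + 2*sqrt(2)*r - 12*sqrt(2)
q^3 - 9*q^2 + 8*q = q*(q - 8)*(q - 1)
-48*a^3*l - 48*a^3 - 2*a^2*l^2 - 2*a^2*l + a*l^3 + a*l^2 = (-8*a + l)*(6*a + l)*(a*l + a)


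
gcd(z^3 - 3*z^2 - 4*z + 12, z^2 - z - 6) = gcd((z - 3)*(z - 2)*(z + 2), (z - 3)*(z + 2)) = z^2 - z - 6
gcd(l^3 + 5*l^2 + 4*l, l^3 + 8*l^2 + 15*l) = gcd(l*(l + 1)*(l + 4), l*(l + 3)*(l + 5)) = l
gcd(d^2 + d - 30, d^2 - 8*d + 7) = 1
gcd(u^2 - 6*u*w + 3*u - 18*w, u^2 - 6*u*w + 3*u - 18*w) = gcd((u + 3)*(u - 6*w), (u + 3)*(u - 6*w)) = u^2 - 6*u*w + 3*u - 18*w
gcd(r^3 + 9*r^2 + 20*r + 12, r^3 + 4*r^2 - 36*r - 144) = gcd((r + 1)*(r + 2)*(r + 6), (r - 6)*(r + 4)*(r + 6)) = r + 6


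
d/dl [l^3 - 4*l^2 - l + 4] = 3*l^2 - 8*l - 1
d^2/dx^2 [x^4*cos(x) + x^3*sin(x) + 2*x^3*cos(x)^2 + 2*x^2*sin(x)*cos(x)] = -x^4*cos(x) - 9*x^3*sin(x) - 4*x^3*cos(2*x) - 16*x^2*sin(2*x) + 18*x^2*cos(x) + 6*x*sin(x) + 14*x*cos(2*x) + 6*x + 2*sin(2*x)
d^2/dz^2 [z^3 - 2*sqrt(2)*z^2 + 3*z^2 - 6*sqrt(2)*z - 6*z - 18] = 6*z - 4*sqrt(2) + 6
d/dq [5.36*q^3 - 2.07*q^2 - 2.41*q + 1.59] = 16.08*q^2 - 4.14*q - 2.41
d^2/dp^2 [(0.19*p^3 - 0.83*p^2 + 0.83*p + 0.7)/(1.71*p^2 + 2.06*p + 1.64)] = (-3.5527136788005e-15*p^4 + 11.248418*p^3 + 30.098508*p^2 + 3.895152*p - 8.058)/(5.000211*p^6 + 18.070938*p^5 + 36.15624*p^4 + 43.4042*p^3 + 34.67616*p^2 + 16.621728*p + 4.410944)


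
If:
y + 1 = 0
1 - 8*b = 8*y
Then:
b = 9/8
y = -1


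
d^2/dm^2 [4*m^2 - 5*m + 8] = 8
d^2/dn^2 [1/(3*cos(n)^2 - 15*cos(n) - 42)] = (4*sin(n)^4 - 83*sin(n)^2 - 205*cos(n)/4 - 15*cos(3*n)/4 + 1)/(3*(sin(n)^2 + 5*cos(n) + 13)^3)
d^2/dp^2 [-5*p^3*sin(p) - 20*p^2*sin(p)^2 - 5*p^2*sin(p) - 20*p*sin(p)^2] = 5*p^3*sin(p) + 5*p^2*sin(p) - 30*p^2*cos(p) - 40*p^2*cos(2*p) - 30*p*sin(p) - 80*p*sin(2*p) - 20*p*cos(p) - 40*p*cos(2*p) - 10*sin(p) - 40*sin(2*p) + 20*cos(2*p) - 20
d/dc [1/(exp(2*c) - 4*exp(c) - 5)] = 2*(2 - exp(c))*exp(c)/(-exp(2*c) + 4*exp(c) + 5)^2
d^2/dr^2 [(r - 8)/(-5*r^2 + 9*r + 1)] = 2*((r - 8)*(10*r - 9)^2 + (15*r - 49)*(-5*r^2 + 9*r + 1))/(-5*r^2 + 9*r + 1)^3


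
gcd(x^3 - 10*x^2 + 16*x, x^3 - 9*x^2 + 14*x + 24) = 1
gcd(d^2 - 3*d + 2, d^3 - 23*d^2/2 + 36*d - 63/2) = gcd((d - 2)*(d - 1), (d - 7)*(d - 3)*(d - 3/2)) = 1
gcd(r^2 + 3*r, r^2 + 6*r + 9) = r + 3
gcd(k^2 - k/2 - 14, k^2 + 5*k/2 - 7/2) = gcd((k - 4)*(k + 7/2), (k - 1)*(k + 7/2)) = k + 7/2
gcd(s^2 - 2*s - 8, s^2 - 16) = s - 4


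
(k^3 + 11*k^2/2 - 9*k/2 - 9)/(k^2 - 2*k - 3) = (k^2 + 9*k/2 - 9)/(k - 3)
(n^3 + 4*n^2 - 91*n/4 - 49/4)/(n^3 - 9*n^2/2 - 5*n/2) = (2*n^2 + 7*n - 49)/(2*n*(n - 5))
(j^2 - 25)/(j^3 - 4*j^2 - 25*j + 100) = 1/(j - 4)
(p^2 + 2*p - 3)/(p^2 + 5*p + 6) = (p - 1)/(p + 2)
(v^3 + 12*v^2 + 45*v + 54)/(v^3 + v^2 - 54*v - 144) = (v + 3)/(v - 8)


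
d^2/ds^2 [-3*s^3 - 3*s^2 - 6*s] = -18*s - 6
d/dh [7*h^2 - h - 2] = 14*h - 1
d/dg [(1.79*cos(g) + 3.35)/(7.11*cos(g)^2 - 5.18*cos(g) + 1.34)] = (12.7269*cos(g)^2 + 47.637*cos(g) - 19.7516)*sin(g)/(50.5521*cos(g)^4 - 73.6596*cos(g)^3 + 45.8872*cos(g)^2 - 13.8824*cos(g) + 1.7956)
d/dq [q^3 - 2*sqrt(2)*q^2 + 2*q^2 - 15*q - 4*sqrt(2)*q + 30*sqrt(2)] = 3*q^2 - 4*sqrt(2)*q + 4*q - 15 - 4*sqrt(2)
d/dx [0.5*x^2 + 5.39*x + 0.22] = 1.0*x + 5.39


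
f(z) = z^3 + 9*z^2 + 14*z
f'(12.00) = 662.00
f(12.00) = 3192.00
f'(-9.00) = 95.00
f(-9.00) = -126.00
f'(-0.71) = 2.73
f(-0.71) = -5.76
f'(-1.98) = -9.88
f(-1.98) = -0.20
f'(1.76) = 54.97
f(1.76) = 57.97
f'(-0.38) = 7.59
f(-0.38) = -4.08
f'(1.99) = 61.70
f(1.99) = 71.38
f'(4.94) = 176.13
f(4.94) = 409.35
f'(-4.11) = -9.30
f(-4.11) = 25.06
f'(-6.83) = 31.01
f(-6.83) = 5.61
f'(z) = 3*z^2 + 18*z + 14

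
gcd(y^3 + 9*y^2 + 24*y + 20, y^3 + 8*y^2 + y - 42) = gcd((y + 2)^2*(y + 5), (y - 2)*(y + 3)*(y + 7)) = 1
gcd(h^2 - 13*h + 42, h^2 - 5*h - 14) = h - 7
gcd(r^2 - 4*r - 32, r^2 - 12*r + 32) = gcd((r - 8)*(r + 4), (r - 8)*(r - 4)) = r - 8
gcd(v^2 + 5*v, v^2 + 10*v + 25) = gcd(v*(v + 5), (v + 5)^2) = v + 5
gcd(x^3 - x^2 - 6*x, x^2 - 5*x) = x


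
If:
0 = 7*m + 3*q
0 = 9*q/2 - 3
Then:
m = -2/7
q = 2/3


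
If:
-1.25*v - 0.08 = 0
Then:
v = -0.06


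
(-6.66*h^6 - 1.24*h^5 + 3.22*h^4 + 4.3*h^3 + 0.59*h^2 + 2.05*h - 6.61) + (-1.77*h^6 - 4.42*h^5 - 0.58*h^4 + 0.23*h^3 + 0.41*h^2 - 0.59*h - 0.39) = -8.43*h^6 - 5.66*h^5 + 2.64*h^4 + 4.53*h^3 + 1.0*h^2 + 1.46*h - 7.0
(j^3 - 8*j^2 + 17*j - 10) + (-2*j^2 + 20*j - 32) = j^3 - 10*j^2 + 37*j - 42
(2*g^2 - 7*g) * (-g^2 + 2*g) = -2*g^4 + 11*g^3 - 14*g^2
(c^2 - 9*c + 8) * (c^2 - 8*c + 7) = c^4 - 17*c^3 + 87*c^2 - 127*c + 56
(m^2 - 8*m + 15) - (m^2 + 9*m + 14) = 1 - 17*m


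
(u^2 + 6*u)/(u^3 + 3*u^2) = (u + 6)/(u*(u + 3))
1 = 1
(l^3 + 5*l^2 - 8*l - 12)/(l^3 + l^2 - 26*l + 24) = (l^2 - l - 2)/(l^2 - 5*l + 4)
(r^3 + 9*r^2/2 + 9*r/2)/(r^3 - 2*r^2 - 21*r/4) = 2*(r + 3)/(2*r - 7)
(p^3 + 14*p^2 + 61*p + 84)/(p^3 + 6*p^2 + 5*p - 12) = (p + 7)/(p - 1)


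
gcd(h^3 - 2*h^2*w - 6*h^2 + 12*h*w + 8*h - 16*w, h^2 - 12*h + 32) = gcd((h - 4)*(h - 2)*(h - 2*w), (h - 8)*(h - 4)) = h - 4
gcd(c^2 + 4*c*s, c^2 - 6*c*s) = c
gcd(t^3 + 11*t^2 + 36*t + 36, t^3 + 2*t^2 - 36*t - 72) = t^2 + 8*t + 12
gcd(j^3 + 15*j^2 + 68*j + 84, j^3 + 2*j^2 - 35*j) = j + 7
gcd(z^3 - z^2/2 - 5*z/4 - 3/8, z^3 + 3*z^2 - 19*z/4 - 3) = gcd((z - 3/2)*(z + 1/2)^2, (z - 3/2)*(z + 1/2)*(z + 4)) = z^2 - z - 3/4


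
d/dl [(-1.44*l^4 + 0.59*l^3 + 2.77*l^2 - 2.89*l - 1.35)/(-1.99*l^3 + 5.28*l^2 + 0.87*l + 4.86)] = (2.8656*l^6 - 15.2064*l^5 + 4.8691*l^4 - 38.4692*l^3 + 18.2118*l^2 + 41.1804*l - 12.8709)/(3.9601*l^6 - 21.0144*l^5 + 24.4158*l^4 - 10.1556*l^3 + 52.0785*l^2 + 8.4564*l + 23.6196)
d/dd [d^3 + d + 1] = 3*d^2 + 1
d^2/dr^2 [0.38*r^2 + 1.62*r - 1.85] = 0.760000000000000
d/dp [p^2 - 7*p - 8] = 2*p - 7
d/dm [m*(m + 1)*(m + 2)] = 3*m^2 + 6*m + 2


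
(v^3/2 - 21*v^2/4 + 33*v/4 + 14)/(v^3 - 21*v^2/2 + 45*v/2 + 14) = (2*v^3 - 21*v^2 + 33*v + 56)/(2*(2*v^3 - 21*v^2 + 45*v + 28))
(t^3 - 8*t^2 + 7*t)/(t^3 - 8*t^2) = (t^2 - 8*t + 7)/(t*(t - 8))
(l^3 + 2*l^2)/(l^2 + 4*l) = l*(l + 2)/(l + 4)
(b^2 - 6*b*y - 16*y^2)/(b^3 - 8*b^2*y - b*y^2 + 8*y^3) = (-b - 2*y)/(-b^2 + y^2)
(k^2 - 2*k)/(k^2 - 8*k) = (k - 2)/(k - 8)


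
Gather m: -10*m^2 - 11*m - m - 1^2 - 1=-10*m^2 - 12*m - 2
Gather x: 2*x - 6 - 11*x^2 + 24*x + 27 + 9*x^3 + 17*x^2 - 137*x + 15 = 9*x^3 + 6*x^2 - 111*x + 36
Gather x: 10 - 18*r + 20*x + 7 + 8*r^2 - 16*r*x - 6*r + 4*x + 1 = 8*r^2 - 24*r + x*(24 - 16*r) + 18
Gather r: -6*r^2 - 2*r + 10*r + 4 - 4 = -6*r^2 + 8*r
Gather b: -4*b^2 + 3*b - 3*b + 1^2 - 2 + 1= -4*b^2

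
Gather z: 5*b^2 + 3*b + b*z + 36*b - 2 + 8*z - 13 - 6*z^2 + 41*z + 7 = 5*b^2 + 39*b - 6*z^2 + z*(b + 49) - 8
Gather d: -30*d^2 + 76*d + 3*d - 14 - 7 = -30*d^2 + 79*d - 21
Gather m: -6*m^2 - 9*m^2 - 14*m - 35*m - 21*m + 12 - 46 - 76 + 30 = -15*m^2 - 70*m - 80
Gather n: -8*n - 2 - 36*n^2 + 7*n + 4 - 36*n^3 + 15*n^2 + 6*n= -36*n^3 - 21*n^2 + 5*n + 2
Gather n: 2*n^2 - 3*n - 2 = 2*n^2 - 3*n - 2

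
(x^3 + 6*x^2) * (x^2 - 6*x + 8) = x^5 - 28*x^3 + 48*x^2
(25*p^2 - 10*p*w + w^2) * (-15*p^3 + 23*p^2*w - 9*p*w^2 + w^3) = -375*p^5 + 725*p^4*w - 470*p^3*w^2 + 138*p^2*w^3 - 19*p*w^4 + w^5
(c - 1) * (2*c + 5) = 2*c^2 + 3*c - 5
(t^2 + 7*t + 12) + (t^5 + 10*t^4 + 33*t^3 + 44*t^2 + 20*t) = t^5 + 10*t^4 + 33*t^3 + 45*t^2 + 27*t + 12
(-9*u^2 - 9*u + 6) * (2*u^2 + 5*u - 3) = -18*u^4 - 63*u^3 - 6*u^2 + 57*u - 18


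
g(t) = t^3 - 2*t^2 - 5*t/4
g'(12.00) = 382.75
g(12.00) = 1425.00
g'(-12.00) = 478.75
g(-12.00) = -2001.00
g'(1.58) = -0.08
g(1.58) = -3.02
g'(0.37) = -2.32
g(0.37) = -0.69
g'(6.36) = 94.66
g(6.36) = 168.41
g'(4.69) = 45.98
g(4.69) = 53.31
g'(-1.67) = 13.80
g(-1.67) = -8.15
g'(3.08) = 14.89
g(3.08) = 6.40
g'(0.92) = -2.39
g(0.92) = -2.06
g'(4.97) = 52.97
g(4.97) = 67.15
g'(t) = 3*t^2 - 4*t - 5/4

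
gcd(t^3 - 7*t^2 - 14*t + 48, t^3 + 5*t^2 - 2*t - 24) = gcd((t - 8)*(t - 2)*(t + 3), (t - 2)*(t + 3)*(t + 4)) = t^2 + t - 6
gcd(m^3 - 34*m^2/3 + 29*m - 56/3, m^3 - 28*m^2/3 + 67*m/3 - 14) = m^2 - 10*m/3 + 7/3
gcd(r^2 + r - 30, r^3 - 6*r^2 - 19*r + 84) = 1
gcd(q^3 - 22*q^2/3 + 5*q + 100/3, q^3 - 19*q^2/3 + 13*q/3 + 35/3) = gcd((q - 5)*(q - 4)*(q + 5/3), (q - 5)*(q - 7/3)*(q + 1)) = q - 5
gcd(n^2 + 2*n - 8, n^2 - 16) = n + 4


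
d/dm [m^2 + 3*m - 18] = 2*m + 3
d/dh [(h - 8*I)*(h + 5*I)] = 2*h - 3*I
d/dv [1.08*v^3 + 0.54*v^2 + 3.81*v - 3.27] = 3.24*v^2 + 1.08*v + 3.81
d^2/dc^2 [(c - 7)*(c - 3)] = 2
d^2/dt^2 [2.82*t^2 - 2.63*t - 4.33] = 5.64000000000000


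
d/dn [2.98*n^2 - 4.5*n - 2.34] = 5.96*n - 4.5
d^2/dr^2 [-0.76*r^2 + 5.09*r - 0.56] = -1.52000000000000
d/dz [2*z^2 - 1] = 4*z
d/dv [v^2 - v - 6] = 2*v - 1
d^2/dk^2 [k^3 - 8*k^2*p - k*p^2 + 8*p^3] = 6*k - 16*p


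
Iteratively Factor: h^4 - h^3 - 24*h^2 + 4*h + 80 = (h + 2)*(h^3 - 3*h^2 - 18*h + 40) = (h - 5)*(h + 2)*(h^2 + 2*h - 8) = (h - 5)*(h - 2)*(h + 2)*(h + 4)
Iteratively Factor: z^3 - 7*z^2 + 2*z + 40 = (z - 5)*(z^2 - 2*z - 8) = (z - 5)*(z + 2)*(z - 4)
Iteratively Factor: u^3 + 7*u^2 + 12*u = (u + 4)*(u^2 + 3*u) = (u + 3)*(u + 4)*(u)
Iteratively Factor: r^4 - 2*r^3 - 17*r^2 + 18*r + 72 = (r - 4)*(r^3 + 2*r^2 - 9*r - 18) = (r - 4)*(r + 2)*(r^2 - 9) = (r - 4)*(r + 2)*(r + 3)*(r - 3)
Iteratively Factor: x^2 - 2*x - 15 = (x - 5)*(x + 3)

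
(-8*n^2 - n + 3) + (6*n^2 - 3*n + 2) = -2*n^2 - 4*n + 5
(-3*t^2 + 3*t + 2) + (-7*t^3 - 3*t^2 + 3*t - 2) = -7*t^3 - 6*t^2 + 6*t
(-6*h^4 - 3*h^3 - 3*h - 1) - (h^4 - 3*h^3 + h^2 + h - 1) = -7*h^4 - h^2 - 4*h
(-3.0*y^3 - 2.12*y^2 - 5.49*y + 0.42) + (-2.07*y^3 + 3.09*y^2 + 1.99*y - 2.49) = -5.07*y^3 + 0.97*y^2 - 3.5*y - 2.07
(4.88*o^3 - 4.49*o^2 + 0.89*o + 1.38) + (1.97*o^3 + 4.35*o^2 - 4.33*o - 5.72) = 6.85*o^3 - 0.140000000000001*o^2 - 3.44*o - 4.34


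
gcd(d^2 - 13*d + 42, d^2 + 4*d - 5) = 1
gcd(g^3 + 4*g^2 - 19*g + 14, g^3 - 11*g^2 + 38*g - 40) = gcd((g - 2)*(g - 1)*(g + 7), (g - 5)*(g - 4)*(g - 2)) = g - 2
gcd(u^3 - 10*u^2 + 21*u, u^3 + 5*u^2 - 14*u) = u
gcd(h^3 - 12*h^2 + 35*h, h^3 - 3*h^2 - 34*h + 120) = h - 5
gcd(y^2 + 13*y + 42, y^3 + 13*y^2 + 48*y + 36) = y + 6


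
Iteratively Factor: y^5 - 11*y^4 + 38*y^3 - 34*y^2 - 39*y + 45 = (y - 5)*(y^4 - 6*y^3 + 8*y^2 + 6*y - 9) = (y - 5)*(y - 3)*(y^3 - 3*y^2 - y + 3) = (y - 5)*(y - 3)*(y - 1)*(y^2 - 2*y - 3) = (y - 5)*(y - 3)*(y - 1)*(y + 1)*(y - 3)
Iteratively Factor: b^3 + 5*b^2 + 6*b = (b + 3)*(b^2 + 2*b) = b*(b + 3)*(b + 2)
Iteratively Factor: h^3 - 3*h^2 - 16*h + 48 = (h - 4)*(h^2 + h - 12) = (h - 4)*(h - 3)*(h + 4)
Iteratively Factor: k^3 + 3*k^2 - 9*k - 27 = (k + 3)*(k^2 - 9) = (k - 3)*(k + 3)*(k + 3)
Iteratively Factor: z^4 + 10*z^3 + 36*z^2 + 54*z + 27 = (z + 1)*(z^3 + 9*z^2 + 27*z + 27) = (z + 1)*(z + 3)*(z^2 + 6*z + 9) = (z + 1)*(z + 3)^2*(z + 3)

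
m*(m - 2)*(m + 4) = m^3 + 2*m^2 - 8*m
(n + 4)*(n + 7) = n^2 + 11*n + 28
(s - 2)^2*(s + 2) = s^3 - 2*s^2 - 4*s + 8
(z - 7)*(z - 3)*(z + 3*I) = z^3 - 10*z^2 + 3*I*z^2 + 21*z - 30*I*z + 63*I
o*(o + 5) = o^2 + 5*o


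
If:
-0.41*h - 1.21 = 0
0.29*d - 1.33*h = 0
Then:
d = -13.53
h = -2.95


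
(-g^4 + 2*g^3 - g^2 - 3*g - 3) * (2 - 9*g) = 9*g^5 - 20*g^4 + 13*g^3 + 25*g^2 + 21*g - 6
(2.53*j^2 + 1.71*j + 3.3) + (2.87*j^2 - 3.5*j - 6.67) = 5.4*j^2 - 1.79*j - 3.37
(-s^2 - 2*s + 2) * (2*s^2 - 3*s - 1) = -2*s^4 - s^3 + 11*s^2 - 4*s - 2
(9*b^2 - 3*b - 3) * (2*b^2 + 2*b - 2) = 18*b^4 + 12*b^3 - 30*b^2 + 6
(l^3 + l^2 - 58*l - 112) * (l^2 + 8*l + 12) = l^5 + 9*l^4 - 38*l^3 - 564*l^2 - 1592*l - 1344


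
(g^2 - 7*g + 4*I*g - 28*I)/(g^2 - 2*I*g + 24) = (g - 7)/(g - 6*I)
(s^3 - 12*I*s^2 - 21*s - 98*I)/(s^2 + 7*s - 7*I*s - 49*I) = (s^2 - 5*I*s + 14)/(s + 7)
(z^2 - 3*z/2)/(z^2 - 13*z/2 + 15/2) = z/(z - 5)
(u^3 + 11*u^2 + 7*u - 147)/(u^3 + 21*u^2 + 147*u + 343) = (u - 3)/(u + 7)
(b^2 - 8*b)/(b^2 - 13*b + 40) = b/(b - 5)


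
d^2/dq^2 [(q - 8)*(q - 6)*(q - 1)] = 6*q - 30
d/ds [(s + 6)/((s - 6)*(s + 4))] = (-s^2 - 12*s - 12)/(s^4 - 4*s^3 - 44*s^2 + 96*s + 576)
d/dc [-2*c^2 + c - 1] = 1 - 4*c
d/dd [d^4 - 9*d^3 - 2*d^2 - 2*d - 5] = 4*d^3 - 27*d^2 - 4*d - 2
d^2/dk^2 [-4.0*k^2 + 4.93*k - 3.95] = -8.00000000000000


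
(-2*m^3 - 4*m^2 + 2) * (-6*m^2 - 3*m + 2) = 12*m^5 + 30*m^4 + 8*m^3 - 20*m^2 - 6*m + 4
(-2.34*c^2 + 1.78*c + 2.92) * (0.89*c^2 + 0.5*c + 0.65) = -2.0826*c^4 + 0.4142*c^3 + 1.9678*c^2 + 2.617*c + 1.898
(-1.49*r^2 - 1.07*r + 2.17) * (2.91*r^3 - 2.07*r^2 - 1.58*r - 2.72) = -4.3359*r^5 - 0.0294000000000003*r^4 + 10.8838*r^3 + 1.2515*r^2 - 0.518199999999999*r - 5.9024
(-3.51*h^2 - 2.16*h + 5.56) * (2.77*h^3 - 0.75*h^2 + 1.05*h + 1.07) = -9.7227*h^5 - 3.3507*h^4 + 13.3357*h^3 - 10.1937*h^2 + 3.5268*h + 5.9492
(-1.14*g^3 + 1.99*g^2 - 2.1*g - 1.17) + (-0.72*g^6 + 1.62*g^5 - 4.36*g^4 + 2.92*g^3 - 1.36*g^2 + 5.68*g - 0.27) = -0.72*g^6 + 1.62*g^5 - 4.36*g^4 + 1.78*g^3 + 0.63*g^2 + 3.58*g - 1.44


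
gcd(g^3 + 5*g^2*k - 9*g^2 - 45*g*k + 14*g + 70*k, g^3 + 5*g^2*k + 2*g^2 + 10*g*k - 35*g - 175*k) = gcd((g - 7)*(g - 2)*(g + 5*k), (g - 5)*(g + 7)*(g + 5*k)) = g + 5*k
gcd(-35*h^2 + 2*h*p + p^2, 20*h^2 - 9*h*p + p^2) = -5*h + p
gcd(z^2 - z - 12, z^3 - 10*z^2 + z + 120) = z + 3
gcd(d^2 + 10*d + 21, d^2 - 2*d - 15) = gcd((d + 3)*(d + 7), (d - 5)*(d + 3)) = d + 3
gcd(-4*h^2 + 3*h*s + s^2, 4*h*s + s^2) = 4*h + s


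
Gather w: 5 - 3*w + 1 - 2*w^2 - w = -2*w^2 - 4*w + 6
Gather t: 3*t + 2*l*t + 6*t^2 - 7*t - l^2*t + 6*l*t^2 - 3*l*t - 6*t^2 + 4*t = 6*l*t^2 + t*(-l^2 - l)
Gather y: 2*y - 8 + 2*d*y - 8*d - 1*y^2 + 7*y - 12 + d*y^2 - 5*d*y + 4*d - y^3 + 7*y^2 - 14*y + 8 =-4*d - y^3 + y^2*(d + 6) + y*(-3*d - 5) - 12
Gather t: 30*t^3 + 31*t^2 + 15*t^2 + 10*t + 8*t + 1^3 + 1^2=30*t^3 + 46*t^2 + 18*t + 2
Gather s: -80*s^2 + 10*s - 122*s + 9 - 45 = -80*s^2 - 112*s - 36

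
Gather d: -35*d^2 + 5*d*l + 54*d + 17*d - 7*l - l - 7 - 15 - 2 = -35*d^2 + d*(5*l + 71) - 8*l - 24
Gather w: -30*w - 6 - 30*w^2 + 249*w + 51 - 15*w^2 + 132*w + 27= -45*w^2 + 351*w + 72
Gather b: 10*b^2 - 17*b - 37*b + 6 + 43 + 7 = 10*b^2 - 54*b + 56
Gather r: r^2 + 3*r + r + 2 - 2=r^2 + 4*r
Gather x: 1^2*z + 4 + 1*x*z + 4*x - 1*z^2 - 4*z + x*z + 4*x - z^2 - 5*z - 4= x*(2*z + 8) - 2*z^2 - 8*z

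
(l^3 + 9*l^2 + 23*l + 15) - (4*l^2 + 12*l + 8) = l^3 + 5*l^2 + 11*l + 7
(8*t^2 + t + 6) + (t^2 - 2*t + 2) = 9*t^2 - t + 8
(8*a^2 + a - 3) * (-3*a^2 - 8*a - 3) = -24*a^4 - 67*a^3 - 23*a^2 + 21*a + 9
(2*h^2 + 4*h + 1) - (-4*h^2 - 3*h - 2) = 6*h^2 + 7*h + 3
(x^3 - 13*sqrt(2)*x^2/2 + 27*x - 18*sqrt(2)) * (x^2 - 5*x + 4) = x^5 - 13*sqrt(2)*x^4/2 - 5*x^4 + 31*x^3 + 65*sqrt(2)*x^3/2 - 135*x^2 - 44*sqrt(2)*x^2 + 108*x + 90*sqrt(2)*x - 72*sqrt(2)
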